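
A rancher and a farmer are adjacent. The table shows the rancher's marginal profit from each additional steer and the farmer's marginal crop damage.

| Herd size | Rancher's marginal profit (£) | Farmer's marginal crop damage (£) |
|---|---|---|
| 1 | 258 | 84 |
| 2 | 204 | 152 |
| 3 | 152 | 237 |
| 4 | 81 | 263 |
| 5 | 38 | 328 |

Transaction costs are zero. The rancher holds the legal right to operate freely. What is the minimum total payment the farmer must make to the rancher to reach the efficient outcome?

Left alone the rancher would choose level 5 (marginal profit stays positive).
Efficient level: k* = 2 (marginal profit ≥ marginal crop damage through 2).
The farmer must at least cover the rancher's forgone profit from cutting 5→2: 152 + 81 + 38 = 271.

£271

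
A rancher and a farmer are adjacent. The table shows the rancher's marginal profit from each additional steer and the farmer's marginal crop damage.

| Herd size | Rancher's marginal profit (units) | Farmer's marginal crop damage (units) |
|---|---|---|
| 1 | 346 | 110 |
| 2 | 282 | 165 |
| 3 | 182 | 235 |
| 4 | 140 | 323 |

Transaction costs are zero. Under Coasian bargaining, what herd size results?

2

Bargaining reaches the level where marginal profit last exceeds marginal crop damage.
That holds through level 2 (282 ≥ 165) but not at 3 (182 < 235).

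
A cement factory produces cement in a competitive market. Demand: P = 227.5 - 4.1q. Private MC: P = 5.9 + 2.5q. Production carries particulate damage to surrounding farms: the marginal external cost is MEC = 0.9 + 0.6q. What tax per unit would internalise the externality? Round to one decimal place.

Social marginal cost = private MC + MEC = 6.8 + 3.1q.
Set SMC = demand: 6.8 + 3.1q = 227.5 - 4.1q → q* = 30.6528.
The Pigouvian tax equals MEC at q*: 0.9 + 0.6×30.6528 = 19.2917.

tax = 19.3 per unit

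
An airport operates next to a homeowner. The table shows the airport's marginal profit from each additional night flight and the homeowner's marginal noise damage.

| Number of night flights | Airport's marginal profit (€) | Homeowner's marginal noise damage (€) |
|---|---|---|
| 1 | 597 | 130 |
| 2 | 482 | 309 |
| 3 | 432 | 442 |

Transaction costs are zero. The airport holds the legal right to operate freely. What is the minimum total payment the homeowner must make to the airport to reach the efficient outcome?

€432

Left alone the airport would choose level 3 (marginal profit stays positive).
Efficient level: k* = 2 (marginal profit ≥ marginal noise damage through 2).
The homeowner must at least cover the airport's forgone profit from cutting 3→2: 432 = 432.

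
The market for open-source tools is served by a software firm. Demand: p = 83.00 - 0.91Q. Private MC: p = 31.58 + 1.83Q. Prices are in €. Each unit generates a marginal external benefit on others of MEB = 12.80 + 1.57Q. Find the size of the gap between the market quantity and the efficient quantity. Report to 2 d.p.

Market equilibrium (private): 31.58 + 1.83Q = 83.00 - 0.91Q → Q_m = 18.7664.
Social marginal cost = private MC − MEB = 18.78 + 0.26Q.
Set SMC = demand: 18.78 + 0.26Q = 83.00 - 0.91Q → Q* = 54.8889.
Gap = |18.7664 − 54.8889| = 36.1225.

36.12 units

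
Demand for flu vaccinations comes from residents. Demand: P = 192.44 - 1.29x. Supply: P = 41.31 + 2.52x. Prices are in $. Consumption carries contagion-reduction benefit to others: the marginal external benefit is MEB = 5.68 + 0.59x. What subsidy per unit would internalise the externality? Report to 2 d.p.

subsidy = $34.41 per unit

Social marginal benefit = demand + MEB = 198.12 - 0.70x.
Set SMB = MC: 198.12 - 0.70x = 41.31 + 2.52x → x* = 48.6988.
The Pigouvian subsidy equals MEB at x*: 5.68 + 0.59×48.6988 = 34.4123.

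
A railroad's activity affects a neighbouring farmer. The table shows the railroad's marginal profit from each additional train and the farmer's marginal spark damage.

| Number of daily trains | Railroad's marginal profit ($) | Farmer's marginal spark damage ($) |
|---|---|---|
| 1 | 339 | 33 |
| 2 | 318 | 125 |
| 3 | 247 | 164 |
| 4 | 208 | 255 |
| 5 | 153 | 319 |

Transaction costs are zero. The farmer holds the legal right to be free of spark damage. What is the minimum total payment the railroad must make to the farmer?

Efficient level: marginal profit ≥ marginal spark damage through level 3, so k* = 3.
With the farmer holding the right, the railroad must at least compensate total damage at k*: 33 + 125 + 164 = 322.

$322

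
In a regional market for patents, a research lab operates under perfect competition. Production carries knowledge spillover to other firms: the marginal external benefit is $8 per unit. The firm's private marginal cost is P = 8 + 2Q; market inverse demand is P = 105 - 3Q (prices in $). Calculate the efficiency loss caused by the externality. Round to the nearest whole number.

DWL = $6

Market equilibrium (private): 8 + 2Q = 105 - 3Q → Q_m = 19.4000.
Social marginal cost = private MC − MEB = 0 + 2Q.
Set SMC = demand: 0 + 2Q = 105 - 3Q → Q* = 21.0000.
The loss is the area between SMC and demand from Q* to Q_m; with linear curves that's a triangle of height MEB(Q_m).
DWL = ½ × 1.6000 × 8.0000 = 6.4000.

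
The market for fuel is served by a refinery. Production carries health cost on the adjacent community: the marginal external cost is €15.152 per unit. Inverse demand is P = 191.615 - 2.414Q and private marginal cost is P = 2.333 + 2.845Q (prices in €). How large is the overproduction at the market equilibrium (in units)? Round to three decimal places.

2.881 units

Market equilibrium (private): 2.333 + 2.845Q = 191.615 - 2.414Q → Q_m = 35.9920.
Social marginal cost = private MC + MEC = 17.485 + 2.845Q.
Set SMC = demand: 17.485 + 2.845Q = 191.615 - 2.414Q → Q* = 33.1109.
Gap = |35.9920 − 33.1109| = 2.8811.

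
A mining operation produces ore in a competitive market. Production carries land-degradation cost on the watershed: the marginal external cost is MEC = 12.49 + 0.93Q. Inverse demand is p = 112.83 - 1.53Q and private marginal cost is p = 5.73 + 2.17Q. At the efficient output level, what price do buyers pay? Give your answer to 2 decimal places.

P = 81.57

Social marginal cost = private MC + MEC = 18.22 + 3.10Q.
Set SMC = demand: 18.22 + 3.10Q = 112.83 - 1.53Q → Q* = 20.4341.
Consumer price on the demand curve at Q*: 112.83 − 1.53×20.4341 = 81.5658.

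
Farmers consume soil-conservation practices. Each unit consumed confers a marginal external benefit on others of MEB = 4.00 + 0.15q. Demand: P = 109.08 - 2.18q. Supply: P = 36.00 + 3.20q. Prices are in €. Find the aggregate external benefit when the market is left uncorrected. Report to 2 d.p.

€68.17

Market equilibrium (private): 36.00 + 3.20q = 109.08 - 2.18q → q_m = 13.5836.
Total external benefit = ∫₀^{q_m} (4.00 + 0.15q) dq = 4.00×13.5836 + ½×0.15×13.5836² = 68.1730.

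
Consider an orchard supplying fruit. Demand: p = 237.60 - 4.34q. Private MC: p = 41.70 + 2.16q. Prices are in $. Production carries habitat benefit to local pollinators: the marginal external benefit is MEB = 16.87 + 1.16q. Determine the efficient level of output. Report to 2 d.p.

Social marginal cost = private MC − MEB = 24.83 + q.
Set SMC = demand: 24.83 + q = 237.60 - 4.34q → q* = 39.8446.

q* = 39.84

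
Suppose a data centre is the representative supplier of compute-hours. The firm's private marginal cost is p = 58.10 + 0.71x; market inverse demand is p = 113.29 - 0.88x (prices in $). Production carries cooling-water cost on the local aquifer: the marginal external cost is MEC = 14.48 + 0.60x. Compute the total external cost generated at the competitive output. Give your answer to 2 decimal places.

$864.06

Market equilibrium (private): 58.10 + 0.71x = 113.29 - 0.88x → x_m = 34.7107.
Total external cost = ∫₀^{x_m} (14.48 + 0.60x) dx = 14.48×34.7107 + ½×0.60×34.7107² = 864.0607.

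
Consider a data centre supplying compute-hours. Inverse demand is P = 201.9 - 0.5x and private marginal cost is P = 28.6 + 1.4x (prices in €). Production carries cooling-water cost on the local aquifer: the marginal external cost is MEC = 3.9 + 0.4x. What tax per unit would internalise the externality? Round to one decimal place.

Social marginal cost = private MC + MEC = 32.5 + 1.8x.
Set SMC = demand: 32.5 + 1.8x = 201.9 - 0.5x → x* = 73.6522.
The Pigouvian tax equals MEC at x*: 3.9 + 0.4×73.6522 = 33.3609.

tax = €33.4 per unit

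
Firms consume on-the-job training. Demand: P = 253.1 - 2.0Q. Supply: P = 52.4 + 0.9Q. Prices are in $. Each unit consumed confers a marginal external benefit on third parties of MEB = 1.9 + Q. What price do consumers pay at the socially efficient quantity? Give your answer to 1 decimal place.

Social marginal benefit = demand + MEB = 255.0 - Q.
Set SMB = MC: 255.0 - Q = 52.4 + 0.9Q → Q* = 106.6316.
Consumer price on the demand curve at Q*: 253.1 − 2.0×106.6316 = 39.8368.

P = $39.8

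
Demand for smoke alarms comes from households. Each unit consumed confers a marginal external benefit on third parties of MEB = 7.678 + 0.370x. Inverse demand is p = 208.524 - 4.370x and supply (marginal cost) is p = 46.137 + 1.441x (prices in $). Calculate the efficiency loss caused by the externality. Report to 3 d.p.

DWL = $29.832

Market equilibrium (private): 46.137 + 1.441x = 208.524 - 4.370x → x_m = 27.9448.
Social marginal benefit = demand + MEB = 216.202 - 4.000x.
Set SMB = MC: 216.202 - 4.000x = 46.137 + 1.441x → x* = 31.2562.
Between x* and x_m the wedge SMB − MC runs linearly from 0 to MEB(x_m), so the loss is a triangle.
DWL = ½ × 3.3114 × 18.0176 = 29.8317.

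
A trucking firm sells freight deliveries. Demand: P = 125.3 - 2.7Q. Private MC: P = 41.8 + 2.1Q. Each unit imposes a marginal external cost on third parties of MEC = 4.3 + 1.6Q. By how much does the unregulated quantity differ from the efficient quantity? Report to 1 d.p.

Market equilibrium (private): 41.8 + 2.1Q = 125.3 - 2.7Q → Q_m = 17.3958.
Social marginal cost = private MC + MEC = 46.1 + 3.7Q.
Set SMC = demand: 46.1 + 3.7Q = 125.3 - 2.7Q → Q* = 12.3750.
Gap = |17.3958 − 12.3750| = 5.0208.

5.0 units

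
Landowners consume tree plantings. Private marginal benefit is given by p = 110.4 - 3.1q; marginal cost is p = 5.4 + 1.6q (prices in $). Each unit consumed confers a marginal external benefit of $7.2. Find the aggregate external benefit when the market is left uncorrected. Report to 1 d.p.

$160.9

Market equilibrium (private): 5.4 + 1.6q = 110.4 - 3.1q → q_m = 22.3404.
Total external benefit = MEB × q_m = 7.2 × 22.3404 = 160.8509.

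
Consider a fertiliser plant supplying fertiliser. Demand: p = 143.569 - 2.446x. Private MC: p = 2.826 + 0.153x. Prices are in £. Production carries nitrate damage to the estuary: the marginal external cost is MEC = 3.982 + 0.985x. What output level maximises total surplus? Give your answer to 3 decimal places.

Social marginal cost = private MC + MEC = 6.808 + 1.138x.
Set SMC = demand: 6.808 + 1.138x = 143.569 - 2.446x → x* = 38.1588.

x* = 38.159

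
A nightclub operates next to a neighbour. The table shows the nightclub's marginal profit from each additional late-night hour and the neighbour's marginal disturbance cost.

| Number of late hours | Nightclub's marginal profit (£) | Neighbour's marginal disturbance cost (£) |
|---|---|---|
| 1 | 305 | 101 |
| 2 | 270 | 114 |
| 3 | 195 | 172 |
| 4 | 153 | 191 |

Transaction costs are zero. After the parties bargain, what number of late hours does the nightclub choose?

Bargaining reaches the level where marginal profit last exceeds marginal disturbance cost.
That holds through level 3 (195 ≥ 172) but not at 4 (153 < 191).

3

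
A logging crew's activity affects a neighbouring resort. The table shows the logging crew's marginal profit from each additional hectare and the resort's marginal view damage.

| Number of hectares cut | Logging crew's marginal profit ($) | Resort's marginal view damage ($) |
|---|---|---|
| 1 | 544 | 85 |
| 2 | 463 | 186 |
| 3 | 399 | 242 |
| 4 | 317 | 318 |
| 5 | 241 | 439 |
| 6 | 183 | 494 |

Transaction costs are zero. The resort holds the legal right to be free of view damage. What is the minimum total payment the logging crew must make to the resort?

Efficient level: marginal profit ≥ marginal view damage through level 3, so k* = 3.
With the resort holding the right, the logging crew must at least compensate total damage at k*: 85 + 186 + 242 = 513.

$513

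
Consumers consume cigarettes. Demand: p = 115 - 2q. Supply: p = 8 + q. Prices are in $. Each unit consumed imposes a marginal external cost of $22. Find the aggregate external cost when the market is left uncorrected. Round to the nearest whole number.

Market equilibrium (private): 8 + q = 115 - 2q → q_m = 35.6667.
Total external cost = MEC × q_m = 22 × 35.6667 = 784.6674.

$785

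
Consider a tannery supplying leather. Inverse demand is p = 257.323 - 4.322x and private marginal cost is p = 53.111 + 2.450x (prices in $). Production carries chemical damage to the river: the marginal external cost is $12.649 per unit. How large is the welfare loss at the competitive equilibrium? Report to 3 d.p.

DWL = $11.813

Market equilibrium (private): 53.111 + 2.450x = 257.323 - 4.322x → x_m = 30.1553.
Social marginal cost = private MC + MEC = 65.760 + 2.450x.
Set SMC = demand: 65.760 + 2.450x = 257.323 - 4.322x → x* = 28.2875.
The loss is the area between SMC and demand from x* to x_m; with linear curves that's a triangle of height MEC(x_m).
DWL = ½ × 1.8678 × 12.6490 = 11.8129.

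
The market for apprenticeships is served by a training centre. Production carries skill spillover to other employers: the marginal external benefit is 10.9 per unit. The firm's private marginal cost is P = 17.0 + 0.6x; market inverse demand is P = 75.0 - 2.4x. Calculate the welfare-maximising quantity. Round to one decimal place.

x* = 23.0

Social marginal cost = private MC − MEB = 6.1 + 0.6x.
Set SMC = demand: 6.1 + 0.6x = 75.0 - 2.4x → x* = 22.9667.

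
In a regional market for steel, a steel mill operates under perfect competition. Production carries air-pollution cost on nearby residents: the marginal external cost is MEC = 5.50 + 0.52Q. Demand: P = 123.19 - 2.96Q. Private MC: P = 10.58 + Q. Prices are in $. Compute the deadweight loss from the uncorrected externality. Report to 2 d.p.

DWL = $45.93

Market equilibrium (private): 10.58 + Q = 123.19 - 2.96Q → Q_m = 28.4369.
Social marginal cost = private MC + MEC = 16.08 + 1.52Q.
Set SMC = demand: 16.08 + 1.52Q = 123.19 - 2.96Q → Q* = 23.9085.
The welfare-loss triangle has base |Q_m − Q*| and height MEC(Q_m) (the vertical gap between SMC and demand is zero at Q* and MEC at Q_m).
DWL = ½ × 4.5284 × 20.2872 = 45.9343.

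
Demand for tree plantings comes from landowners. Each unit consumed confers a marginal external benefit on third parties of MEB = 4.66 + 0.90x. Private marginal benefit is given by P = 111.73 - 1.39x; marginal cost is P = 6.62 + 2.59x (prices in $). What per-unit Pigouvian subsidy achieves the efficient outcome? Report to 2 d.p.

Social marginal benefit = demand + MEB = 116.39 - 0.49x.
Set SMB = MC: 116.39 - 0.49x = 6.62 + 2.59x → x* = 35.6396.
The Pigouvian subsidy equals MEB at x*: 4.66 + 0.90×35.6396 = 36.7356.

subsidy = $36.74 per unit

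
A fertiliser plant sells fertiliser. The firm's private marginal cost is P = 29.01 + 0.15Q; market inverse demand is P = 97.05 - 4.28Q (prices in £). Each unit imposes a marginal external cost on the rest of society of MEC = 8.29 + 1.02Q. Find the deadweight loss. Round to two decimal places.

DWL = £52.65

Market equilibrium (private): 29.01 + 0.15Q = 97.05 - 4.28Q → Q_m = 15.3589.
Social marginal cost = private MC + MEC = 37.30 + 1.17Q.
Set SMC = demand: 37.30 + 1.17Q = 97.05 - 4.28Q → Q* = 10.9633.
Height of the DWL triangle at Q_m is SMC(Q_m) − demand(Q_m) = MEC(Q_m) = 23.9561.
DWL = ½ × 4.3956 × 23.9561 = 52.6507.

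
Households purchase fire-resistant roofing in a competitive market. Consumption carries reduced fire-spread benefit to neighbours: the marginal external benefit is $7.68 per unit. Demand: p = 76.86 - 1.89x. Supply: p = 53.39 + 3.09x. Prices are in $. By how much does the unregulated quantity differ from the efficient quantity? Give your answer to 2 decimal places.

Market equilibrium (private): 53.39 + 3.09x = 76.86 - 1.89x → x_m = 4.7129.
Social marginal benefit = demand + MEB = 84.54 - 1.89x.
Set SMB = MC: 84.54 - 1.89x = 53.39 + 3.09x → x* = 6.2550.
Gap = |4.7129 − 6.2550| = 1.5421.

1.54 units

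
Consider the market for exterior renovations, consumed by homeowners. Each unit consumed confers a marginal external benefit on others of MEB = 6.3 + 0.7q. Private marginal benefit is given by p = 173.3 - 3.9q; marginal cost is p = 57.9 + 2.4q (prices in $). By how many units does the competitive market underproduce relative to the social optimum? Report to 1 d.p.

3.4 units

Market equilibrium (private): 57.9 + 2.4q = 173.3 - 3.9q → q_m = 18.3175.
Social marginal benefit = demand + MEB = 179.6 - 3.2q.
Set SMB = MC: 179.6 - 3.2q = 57.9 + 2.4q → q* = 21.7321.
Gap = |18.3175 − 21.7321| = 3.4146.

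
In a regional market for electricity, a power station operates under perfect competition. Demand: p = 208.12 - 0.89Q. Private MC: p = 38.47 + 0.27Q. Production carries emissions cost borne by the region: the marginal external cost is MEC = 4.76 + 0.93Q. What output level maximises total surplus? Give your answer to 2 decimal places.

Q* = 78.89

Social marginal cost = private MC + MEC = 43.23 + 1.20Q.
Set SMC = demand: 43.23 + 1.20Q = 208.12 - 0.89Q → Q* = 78.8947.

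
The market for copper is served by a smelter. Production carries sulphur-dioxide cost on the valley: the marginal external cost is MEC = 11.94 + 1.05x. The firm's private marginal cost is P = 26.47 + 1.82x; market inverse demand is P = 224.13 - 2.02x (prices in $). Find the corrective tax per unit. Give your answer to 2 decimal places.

Social marginal cost = private MC + MEC = 38.41 + 2.87x.
Set SMC = demand: 38.41 + 2.87x = 224.13 - 2.02x → x* = 37.9796.
The Pigouvian tax equals MEC at x*: 11.94 + 1.05×37.9796 = 51.8186.

tax = $51.82 per unit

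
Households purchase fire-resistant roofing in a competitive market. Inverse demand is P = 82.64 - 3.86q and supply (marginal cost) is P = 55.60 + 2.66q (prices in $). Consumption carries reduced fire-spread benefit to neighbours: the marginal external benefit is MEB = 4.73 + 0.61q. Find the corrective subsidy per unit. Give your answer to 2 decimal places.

Social marginal benefit = demand + MEB = 87.37 - 3.25q.
Set SMB = MC: 87.37 - 3.25q = 55.60 + 2.66q → q* = 5.3756.
The Pigouvian subsidy equals MEB at q*: 4.73 + 0.61×5.3756 = 8.0091.

subsidy = $8.01 per unit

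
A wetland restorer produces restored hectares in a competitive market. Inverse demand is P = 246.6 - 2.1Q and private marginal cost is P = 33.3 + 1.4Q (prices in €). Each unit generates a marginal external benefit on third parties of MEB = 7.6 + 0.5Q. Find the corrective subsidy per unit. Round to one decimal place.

Social marginal cost = private MC − MEB = 25.7 + 0.9Q.
Set SMC = demand: 25.7 + 0.9Q = 246.6 - 2.1Q → Q* = 73.6333.
The Pigouvian subsidy equals MEB at Q*: 7.6 + 0.5×73.6333 = 44.4167.

subsidy = €44.4 per unit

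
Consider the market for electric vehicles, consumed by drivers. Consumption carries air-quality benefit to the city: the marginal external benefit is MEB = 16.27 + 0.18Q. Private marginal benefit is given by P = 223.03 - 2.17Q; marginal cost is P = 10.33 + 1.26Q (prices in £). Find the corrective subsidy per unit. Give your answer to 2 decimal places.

subsidy = £28.95 per unit

Social marginal benefit = demand + MEB = 239.30 - 1.99Q.
Set SMB = MC: 239.30 - 1.99Q = 10.33 + 1.26Q → Q* = 70.4523.
The Pigouvian subsidy equals MEB at Q*: 16.27 + 0.18×70.4523 = 28.9514.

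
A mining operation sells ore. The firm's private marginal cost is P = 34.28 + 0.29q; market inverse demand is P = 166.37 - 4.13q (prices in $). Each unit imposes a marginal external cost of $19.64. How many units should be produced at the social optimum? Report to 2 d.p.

Social marginal cost = private MC + MEC = 53.92 + 0.29q.
Set SMC = demand: 53.92 + 0.29q = 166.37 - 4.13q → q* = 25.4412.

q* = 25.44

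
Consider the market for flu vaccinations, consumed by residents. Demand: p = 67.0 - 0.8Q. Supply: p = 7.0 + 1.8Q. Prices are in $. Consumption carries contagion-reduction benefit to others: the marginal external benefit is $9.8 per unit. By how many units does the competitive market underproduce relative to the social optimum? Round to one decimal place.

3.8 units

Market equilibrium (private): 7.0 + 1.8Q = 67.0 - 0.8Q → Q_m = 23.0769.
Social marginal benefit = demand + MEB = 76.8 - 0.8Q.
Set SMB = MC: 76.8 - 0.8Q = 7.0 + 1.8Q → Q* = 26.8462.
Gap = |23.0769 − 26.8462| = 3.7693.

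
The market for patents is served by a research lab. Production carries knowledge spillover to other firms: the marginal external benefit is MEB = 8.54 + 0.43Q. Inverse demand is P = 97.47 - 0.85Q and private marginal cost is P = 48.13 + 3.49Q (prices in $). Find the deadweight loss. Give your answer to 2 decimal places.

Market equilibrium (private): 48.13 + 3.49Q = 97.47 - 0.85Q → Q_m = 11.3687.
Social marginal cost = private MC − MEB = 39.59 + 3.06Q.
Set SMC = demand: 39.59 + 3.06Q = 97.47 - 0.85Q → Q* = 14.8031.
Height of the DWL triangle at Q_m is demand(Q_m) − SMC(Q_m) = MEB(Q_m) = 13.4285.
DWL = ½ × 3.4344 × 13.4285 = 23.0594.

DWL = $23.06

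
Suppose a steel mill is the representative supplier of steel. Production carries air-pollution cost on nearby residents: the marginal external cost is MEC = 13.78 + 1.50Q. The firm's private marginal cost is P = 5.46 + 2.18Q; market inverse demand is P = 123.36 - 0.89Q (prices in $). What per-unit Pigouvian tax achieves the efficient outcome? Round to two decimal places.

Social marginal cost = private MC + MEC = 19.24 + 3.68Q.
Set SMC = demand: 19.24 + 3.68Q = 123.36 - 0.89Q → Q* = 22.7834.
The Pigouvian tax equals MEC at Q*: 13.78 + 1.50×22.7834 = 47.9551.

tax = $47.96 per unit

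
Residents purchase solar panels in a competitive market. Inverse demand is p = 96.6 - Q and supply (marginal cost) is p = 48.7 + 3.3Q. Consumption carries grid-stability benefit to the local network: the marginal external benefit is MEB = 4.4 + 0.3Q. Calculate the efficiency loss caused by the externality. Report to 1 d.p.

DWL = 7.5

Market equilibrium (private): 48.7 + 3.3Q = 96.6 - Q → Q_m = 11.1395.
Social marginal benefit = demand + MEB = 101.0 - 0.7Q.
Set SMB = MC: 101.0 - 0.7Q = 48.7 + 3.3Q → Q* = 13.0750.
Between Q* and Q_m the wedge SMB − MC runs linearly from 0 to MEB(Q_m), so the loss is a triangle.
DWL = ½ × 1.9355 × 7.7419 = 7.4922.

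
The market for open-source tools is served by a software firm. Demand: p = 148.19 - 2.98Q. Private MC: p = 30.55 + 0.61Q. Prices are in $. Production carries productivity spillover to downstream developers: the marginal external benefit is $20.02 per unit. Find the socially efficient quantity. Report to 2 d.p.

Social marginal cost = private MC − MEB = 10.53 + 0.61Q.
Set SMC = demand: 10.53 + 0.61Q = 148.19 - 2.98Q → Q* = 38.3454.

Q* = 38.35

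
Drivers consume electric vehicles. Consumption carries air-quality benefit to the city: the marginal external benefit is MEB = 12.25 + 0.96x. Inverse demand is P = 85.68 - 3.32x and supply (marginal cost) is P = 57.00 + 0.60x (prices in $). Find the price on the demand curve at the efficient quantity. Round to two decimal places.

Social marginal benefit = demand + MEB = 97.93 - 2.36x.
Set SMB = MC: 97.93 - 2.36x = 57.00 + 0.60x → x* = 13.8277.
Consumer price on the demand curve at x*: 85.68 − 3.32×13.8277 = 39.7720.

P = $39.77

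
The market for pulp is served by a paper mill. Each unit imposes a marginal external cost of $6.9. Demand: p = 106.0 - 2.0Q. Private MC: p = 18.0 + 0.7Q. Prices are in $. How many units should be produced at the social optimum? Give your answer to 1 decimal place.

Social marginal cost = private MC + MEC = 24.9 + 0.7Q.
Set SMC = demand: 24.9 + 0.7Q = 106.0 - 2.0Q → Q* = 30.0370.

Q* = 30.0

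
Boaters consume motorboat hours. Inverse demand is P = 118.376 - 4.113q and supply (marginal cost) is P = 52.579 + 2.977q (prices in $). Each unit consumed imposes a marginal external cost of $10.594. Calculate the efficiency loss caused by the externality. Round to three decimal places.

Market equilibrium (private): 52.579 + 2.977q = 118.376 - 4.113q → q_m = 9.2803.
Social marginal benefit = demand − MEC = 107.782 - 4.113q.
Set SMB = MC: 107.782 - 4.113q = 52.579 + 2.977q → q* = 7.7860.
The loss is the area between SMB and MC from q* to q_m; with linear curves that's a triangle of height MEC(q_m).
DWL = ½ × 1.4943 × 10.5940 = 7.9153.

DWL = $7.915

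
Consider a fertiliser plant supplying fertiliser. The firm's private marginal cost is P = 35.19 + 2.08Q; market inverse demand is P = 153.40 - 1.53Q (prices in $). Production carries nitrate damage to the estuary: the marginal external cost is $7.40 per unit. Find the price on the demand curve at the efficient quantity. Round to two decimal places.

Social marginal cost = private MC + MEC = 42.59 + 2.08Q.
Set SMC = demand: 42.59 + 2.08Q = 153.40 - 1.53Q → Q* = 30.6953.
Consumer price on the demand curve at Q*: 153.40 − 1.53×30.6953 = 106.4362.

P = $106.44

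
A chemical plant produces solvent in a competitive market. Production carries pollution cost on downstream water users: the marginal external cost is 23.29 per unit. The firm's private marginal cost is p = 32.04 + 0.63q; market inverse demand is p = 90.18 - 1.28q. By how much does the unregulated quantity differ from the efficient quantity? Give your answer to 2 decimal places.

12.19 units

Market equilibrium (private): 32.04 + 0.63q = 90.18 - 1.28q → q_m = 30.4398.
Social marginal cost = private MC + MEC = 55.33 + 0.63q.
Set SMC = demand: 55.33 + 0.63q = 90.18 - 1.28q → q* = 18.2461.
Gap = |30.4398 − 18.2461| = 12.1937.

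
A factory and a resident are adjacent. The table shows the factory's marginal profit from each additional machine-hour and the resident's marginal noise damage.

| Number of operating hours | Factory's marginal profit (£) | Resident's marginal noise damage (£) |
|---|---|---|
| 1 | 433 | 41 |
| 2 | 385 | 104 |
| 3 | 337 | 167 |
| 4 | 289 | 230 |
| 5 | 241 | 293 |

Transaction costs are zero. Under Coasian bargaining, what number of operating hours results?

Bargaining reaches the level where marginal profit last exceeds marginal noise damage.
That holds through level 4 (289 ≥ 230) but not at 5 (241 < 293).

4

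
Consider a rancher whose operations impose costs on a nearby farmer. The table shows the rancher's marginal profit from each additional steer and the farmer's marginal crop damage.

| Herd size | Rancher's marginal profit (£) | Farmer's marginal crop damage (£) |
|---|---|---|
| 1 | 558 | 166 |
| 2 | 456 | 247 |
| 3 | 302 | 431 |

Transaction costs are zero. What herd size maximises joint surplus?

Bargaining reaches the level where marginal profit last exceeds marginal crop damage.
That holds through level 2 (456 ≥ 247) but not at 3 (302 < 431).

2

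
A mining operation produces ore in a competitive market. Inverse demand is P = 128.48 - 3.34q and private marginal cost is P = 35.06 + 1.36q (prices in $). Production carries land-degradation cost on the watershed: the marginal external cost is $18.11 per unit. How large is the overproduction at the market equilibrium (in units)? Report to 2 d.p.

3.85 units

Market equilibrium (private): 35.06 + 1.36q = 128.48 - 3.34q → q_m = 19.8766.
Social marginal cost = private MC + MEC = 53.17 + 1.36q.
Set SMC = demand: 53.17 + 1.36q = 128.48 - 3.34q → q* = 16.0234.
Gap = |19.8766 − 16.0234| = 3.8532.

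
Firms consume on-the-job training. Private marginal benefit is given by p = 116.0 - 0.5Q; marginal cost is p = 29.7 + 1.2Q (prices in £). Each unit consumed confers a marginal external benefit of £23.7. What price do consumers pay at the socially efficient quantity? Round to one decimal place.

Social marginal benefit = demand + MEB = 139.7 - 0.5Q.
Set SMB = MC: 139.7 - 0.5Q = 29.7 + 1.2Q → Q* = 64.7059.
Consumer price on the demand curve at Q*: 116.0 − 0.5×64.7059 = 83.6471.

P = £83.6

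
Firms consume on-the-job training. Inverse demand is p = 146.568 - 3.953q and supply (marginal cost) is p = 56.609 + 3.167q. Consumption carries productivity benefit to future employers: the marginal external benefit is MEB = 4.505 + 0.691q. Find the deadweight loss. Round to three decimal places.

DWL = 13.624

Market equilibrium (private): 56.609 + 3.167q = 146.568 - 3.953q → q_m = 12.6347.
Social marginal benefit = demand + MEB = 151.073 - 3.262q.
Set SMB = MC: 151.073 - 3.262q = 56.609 + 3.167q → q* = 14.6934.
The welfare-loss triangle has base |q_m − q*| and height MEB(q_m) (the vertical gap between SMB and MC is zero at q* and MEB at q_m).
DWL = ½ × 2.0587 × 13.2356 = 13.6241.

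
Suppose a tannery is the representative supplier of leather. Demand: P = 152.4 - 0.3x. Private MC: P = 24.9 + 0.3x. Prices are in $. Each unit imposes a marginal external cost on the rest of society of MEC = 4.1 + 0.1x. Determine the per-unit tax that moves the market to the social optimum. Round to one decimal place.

tax = $21.7 per unit

Social marginal cost = private MC + MEC = 29.0 + 0.4x.
Set SMC = demand: 29.0 + 0.4x = 152.4 - 0.3x → x* = 176.2857.
The Pigouvian tax equals MEC at x*: 4.1 + 0.1×176.2857 = 21.7286.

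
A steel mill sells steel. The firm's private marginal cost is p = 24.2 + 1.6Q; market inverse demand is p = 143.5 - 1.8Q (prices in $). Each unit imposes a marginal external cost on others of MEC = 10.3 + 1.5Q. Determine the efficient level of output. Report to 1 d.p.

Q* = 22.2

Social marginal cost = private MC + MEC = 34.5 + 3.1Q.
Set SMC = demand: 34.5 + 3.1Q = 143.5 - 1.8Q → Q* = 22.2449.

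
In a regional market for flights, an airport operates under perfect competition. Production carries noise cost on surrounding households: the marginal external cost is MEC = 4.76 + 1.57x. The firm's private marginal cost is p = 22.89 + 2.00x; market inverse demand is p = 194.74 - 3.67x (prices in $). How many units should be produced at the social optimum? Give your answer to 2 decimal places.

Social marginal cost = private MC + MEC = 27.65 + 3.57x.
Set SMC = demand: 27.65 + 3.57x = 194.74 - 3.67x → x* = 23.0787.

x* = 23.08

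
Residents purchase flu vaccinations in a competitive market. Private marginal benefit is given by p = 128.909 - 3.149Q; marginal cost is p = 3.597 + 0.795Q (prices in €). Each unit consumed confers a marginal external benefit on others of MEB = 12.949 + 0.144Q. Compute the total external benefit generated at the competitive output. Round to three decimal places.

€484.111

Market equilibrium (private): 3.597 + 0.795Q = 128.909 - 3.149Q → Q_m = 31.7728.
Total external benefit = ∫₀^{Q_m} (12.949 + 0.144Q) dQ = 12.949×31.7728 + ½×0.144×31.7728² = 484.1108.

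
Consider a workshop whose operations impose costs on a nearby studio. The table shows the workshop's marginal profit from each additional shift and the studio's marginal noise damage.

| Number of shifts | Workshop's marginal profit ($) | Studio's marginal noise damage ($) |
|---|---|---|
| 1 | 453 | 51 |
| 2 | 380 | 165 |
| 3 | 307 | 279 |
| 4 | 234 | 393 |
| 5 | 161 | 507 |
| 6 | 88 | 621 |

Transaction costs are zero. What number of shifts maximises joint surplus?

3

Bargaining reaches the level where marginal profit last exceeds marginal noise damage.
That holds through level 3 (307 ≥ 279) but not at 4 (234 < 393).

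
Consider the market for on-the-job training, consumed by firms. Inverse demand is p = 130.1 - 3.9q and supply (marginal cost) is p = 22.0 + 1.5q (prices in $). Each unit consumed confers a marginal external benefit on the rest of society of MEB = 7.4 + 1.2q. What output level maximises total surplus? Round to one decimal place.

Social marginal benefit = demand + MEB = 137.5 - 2.7q.
Set SMB = MC: 137.5 - 2.7q = 22.0 + 1.5q → q* = 27.5000.

q* = 27.5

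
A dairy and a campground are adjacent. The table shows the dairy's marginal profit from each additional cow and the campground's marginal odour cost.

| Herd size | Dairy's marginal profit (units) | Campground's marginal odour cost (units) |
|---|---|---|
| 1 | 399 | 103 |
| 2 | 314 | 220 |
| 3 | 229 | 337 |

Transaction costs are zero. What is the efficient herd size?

2

Bargaining reaches the level where marginal profit last exceeds marginal odour cost.
That holds through level 2 (314 ≥ 220) but not at 3 (229 < 337).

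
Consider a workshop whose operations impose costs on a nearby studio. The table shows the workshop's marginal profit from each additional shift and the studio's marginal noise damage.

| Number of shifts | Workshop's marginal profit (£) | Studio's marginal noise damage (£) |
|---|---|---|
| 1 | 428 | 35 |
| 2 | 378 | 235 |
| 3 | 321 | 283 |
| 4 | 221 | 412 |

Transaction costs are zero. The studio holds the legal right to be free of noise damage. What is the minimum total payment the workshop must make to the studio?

Efficient level: marginal profit ≥ marginal noise damage through level 3, so k* = 3.
With the studio holding the right, the workshop must at least compensate total damage at k*: 35 + 235 + 283 = 553.

£553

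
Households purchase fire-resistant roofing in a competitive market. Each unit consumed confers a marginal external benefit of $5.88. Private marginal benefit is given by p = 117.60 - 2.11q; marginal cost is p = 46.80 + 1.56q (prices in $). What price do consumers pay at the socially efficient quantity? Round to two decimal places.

Social marginal benefit = demand + MEB = 123.48 - 2.11q.
Set SMB = MC: 123.48 - 2.11q = 46.80 + 1.56q → q* = 20.8937.
Consumer price on the demand curve at q*: 117.60 − 2.11×20.8937 = 73.5143.

P = $73.51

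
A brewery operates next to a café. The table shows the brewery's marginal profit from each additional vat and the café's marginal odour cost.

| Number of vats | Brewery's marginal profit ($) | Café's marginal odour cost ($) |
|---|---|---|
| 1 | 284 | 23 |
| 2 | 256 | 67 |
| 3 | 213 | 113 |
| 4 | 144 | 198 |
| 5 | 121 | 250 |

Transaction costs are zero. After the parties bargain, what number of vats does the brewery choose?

3

Bargaining reaches the level where marginal profit last exceeds marginal odour cost.
That holds through level 3 (213 ≥ 113) but not at 4 (144 < 198).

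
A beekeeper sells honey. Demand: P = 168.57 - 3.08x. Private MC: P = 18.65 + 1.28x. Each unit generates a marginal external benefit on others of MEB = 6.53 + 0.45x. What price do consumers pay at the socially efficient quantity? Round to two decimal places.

Social marginal cost = private MC − MEB = 12.12 + 0.83x.
Set SMC = demand: 12.12 + 0.83x = 168.57 - 3.08x → x* = 40.0128.
Consumer price on the demand curve at x*: 168.57 − 3.08×40.0128 = 45.3306.

P = 45.33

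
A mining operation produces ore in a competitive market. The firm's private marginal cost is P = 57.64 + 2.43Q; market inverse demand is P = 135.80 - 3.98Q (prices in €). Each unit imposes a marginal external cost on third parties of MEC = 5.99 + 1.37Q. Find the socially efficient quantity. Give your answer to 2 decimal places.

Social marginal cost = private MC + MEC = 63.63 + 3.80Q.
Set SMC = demand: 63.63 + 3.80Q = 135.80 - 3.98Q → Q* = 9.2763.

Q* = 9.28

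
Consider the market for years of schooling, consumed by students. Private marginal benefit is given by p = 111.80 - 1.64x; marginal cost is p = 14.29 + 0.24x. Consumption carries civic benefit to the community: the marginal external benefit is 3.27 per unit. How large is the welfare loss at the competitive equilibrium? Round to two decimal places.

DWL = 2.84

Market equilibrium (private): 14.29 + 0.24x = 111.80 - 1.64x → x_m = 51.8670.
Social marginal benefit = demand + MEB = 115.07 - 1.64x.
Set SMB = MC: 115.07 - 1.64x = 14.29 + 0.24x → x* = 53.6064.
The loss is the area between SMB and MC from x* to x_m; with linear curves that's a triangle of height MEB(x_m).
DWL = ½ × 1.7394 × 3.2700 = 2.8439.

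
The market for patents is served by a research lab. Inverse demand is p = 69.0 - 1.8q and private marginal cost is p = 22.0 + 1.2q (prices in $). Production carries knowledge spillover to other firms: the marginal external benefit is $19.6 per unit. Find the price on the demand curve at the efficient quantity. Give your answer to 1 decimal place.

Social marginal cost = private MC − MEB = 2.4 + 1.2q.
Set SMC = demand: 2.4 + 1.2q = 69.0 - 1.8q → q* = 22.2000.
Consumer price on the demand curve at q*: 69.0 − 1.8×22.2000 = 29.0400.

P = $29.0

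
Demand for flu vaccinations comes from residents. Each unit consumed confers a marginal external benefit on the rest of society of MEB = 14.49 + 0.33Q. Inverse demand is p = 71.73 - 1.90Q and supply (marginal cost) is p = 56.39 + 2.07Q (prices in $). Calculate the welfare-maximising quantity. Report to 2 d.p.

Social marginal benefit = demand + MEB = 86.22 - 1.57Q.
Set SMB = MC: 86.22 - 1.57Q = 56.39 + 2.07Q → Q* = 8.1951.

Q* = 8.20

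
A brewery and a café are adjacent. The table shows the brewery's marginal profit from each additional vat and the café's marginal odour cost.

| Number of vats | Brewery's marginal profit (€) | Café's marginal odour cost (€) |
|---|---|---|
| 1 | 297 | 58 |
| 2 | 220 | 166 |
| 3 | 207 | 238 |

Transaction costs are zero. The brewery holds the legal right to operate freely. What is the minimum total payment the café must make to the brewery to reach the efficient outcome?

Left alone the brewery would choose level 3 (marginal profit stays positive).
Efficient level: k* = 2 (marginal profit ≥ marginal odour cost through 2).
The café must at least cover the brewery's forgone profit from cutting 3→2: 207 = 207.

€207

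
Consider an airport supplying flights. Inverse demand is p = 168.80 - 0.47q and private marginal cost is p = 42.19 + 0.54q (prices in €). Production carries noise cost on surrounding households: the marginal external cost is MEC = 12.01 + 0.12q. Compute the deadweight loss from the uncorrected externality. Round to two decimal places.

Market equilibrium (private): 42.19 + 0.54q = 168.80 - 0.47q → q_m = 125.3564.
Social marginal cost = private MC + MEC = 54.20 + 0.66q.
Set SMC = demand: 54.20 + 0.66q = 168.80 - 0.47q → q* = 101.4159.
The loss is the area between SMC and demand from q* to q_m; with linear curves that's a triangle of height MEC(q_m).
DWL = ½ × 23.9405 × 27.0528 = 323.8288.

DWL = €323.83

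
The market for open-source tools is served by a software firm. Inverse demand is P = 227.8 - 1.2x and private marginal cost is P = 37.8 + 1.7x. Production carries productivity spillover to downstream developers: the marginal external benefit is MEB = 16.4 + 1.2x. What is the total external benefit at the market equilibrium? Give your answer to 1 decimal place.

3650.0

Market equilibrium (private): 37.8 + 1.7x = 227.8 - 1.2x → x_m = 65.5172.
Total external benefit = ∫₀^{x_m} (16.4 + 1.2x) dx = 16.4×65.5172 + ½×1.2×65.5172² = 3649.9842.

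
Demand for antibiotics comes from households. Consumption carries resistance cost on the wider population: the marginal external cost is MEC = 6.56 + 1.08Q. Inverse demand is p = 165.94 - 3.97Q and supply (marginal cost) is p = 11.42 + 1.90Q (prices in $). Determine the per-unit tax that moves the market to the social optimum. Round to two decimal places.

tax = $29.55 per unit

Social marginal benefit = demand − MEC = 159.38 - 5.05Q.
Set SMB = MC: 159.38 - 5.05Q = 11.42 + 1.90Q → Q* = 21.2892.
The Pigouvian tax equals MEC at Q*: 6.56 + 1.08×21.2892 = 29.5523.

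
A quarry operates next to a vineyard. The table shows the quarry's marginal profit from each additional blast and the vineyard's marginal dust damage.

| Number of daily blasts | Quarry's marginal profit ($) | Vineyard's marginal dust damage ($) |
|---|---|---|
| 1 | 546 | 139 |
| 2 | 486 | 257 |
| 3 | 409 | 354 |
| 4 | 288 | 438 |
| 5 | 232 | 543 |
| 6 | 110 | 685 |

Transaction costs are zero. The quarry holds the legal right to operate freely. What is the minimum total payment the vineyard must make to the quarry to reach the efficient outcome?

$630

Left alone the quarry would choose level 6 (marginal profit stays positive).
Efficient level: k* = 3 (marginal profit ≥ marginal dust damage through 3).
The vineyard must at least cover the quarry's forgone profit from cutting 6→3: 288 + 232 + 110 = 630.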